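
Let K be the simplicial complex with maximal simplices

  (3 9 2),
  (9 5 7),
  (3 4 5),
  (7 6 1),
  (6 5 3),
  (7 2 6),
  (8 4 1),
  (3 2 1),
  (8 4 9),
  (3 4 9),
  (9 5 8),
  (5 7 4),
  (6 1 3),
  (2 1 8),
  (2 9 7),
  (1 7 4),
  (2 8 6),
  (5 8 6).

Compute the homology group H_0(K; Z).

We work with the vertex ordering 1 < 2 < 3 < 4 < 5 < 6 < 7 < 8 < 9. The simplices of K, each written with vertices in increasing order, are:

  0-simplices (9): [1], [2], [3], [4], [5], [6], [7], [8], [9]
  1-simplices (27): (27 of them)
  2-simplices (18): [1,2,3], [1,2,8], [1,3,6], [1,4,7], [1,4,8], [1,6,7], [2,3,9], [2,6,7], [2,6,8], [2,7,9], [3,4,5], [3,4,9], [3,5,6], [4,5,7], [4,8,9], [5,6,8], [5,7,9], [5,8,9]

Hence C_0 ≅ Z^9, C_1 ≅ Z^27, C_2 ≅ Z^18.

∂_1: C_1 → C_0 is given by ∂[p,q] = [q] − [p].
As a 9×27 matrix over Z this has rank 8, with invariant factors (1,1,1,1,1,1,1,1).

Boundary ∂_2: C_2 → C_1 maps a triangle to the signed sum of its edges. For instance
  ∂[1,4,7] = [4,7] − [1,7] + [1,4],
  ∂[5,8,9] = [8,9] − [5,9] + [5,8].
This gives a 27×18 integer matrix of rank 18; reducing to Smith normal form yields diagonal entries (1,1,1,1,1,1,1,1,1,1,1,1,1,1,1,1,1,2).

Now H_k = ker ∂_k / im ∂_{k+1}, so:

  H_0: rank C_0 − rank ∂_1 = 9 − 8 = 1, and the invariant factors of ∂_1 are all 1, so H_0 = Z.

(K is a triangulation of the Klein bottle.)

H_0 ≅ Z.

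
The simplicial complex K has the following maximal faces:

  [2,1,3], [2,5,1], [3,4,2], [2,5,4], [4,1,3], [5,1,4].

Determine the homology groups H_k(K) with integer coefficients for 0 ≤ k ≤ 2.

H_0 ≅ Z,  H_1 = 0,  H_2 ≅ Z.

K has 5 vertices, 9 edges, 6 triangles.
rank ∂_0 = 0, rank ∂_1 = 4 ⇒ b_0 = 5 − 0 − 4 = 1; all invariant factors of ∂_1 are 1 so no torsion. So H_0 = Z.
rank ∂_1 = 4, rank ∂_2 = 5 ⇒ b_1 = 9 − 4 − 5 = 0; all invariant factors of ∂_2 are 1 so no torsion. So H_1 = 0.
rank ∂_2 = 5, rank ∂_3 = 0 ⇒ b_2 = 6 − 5 − 0 = 1. So H_2 = Z.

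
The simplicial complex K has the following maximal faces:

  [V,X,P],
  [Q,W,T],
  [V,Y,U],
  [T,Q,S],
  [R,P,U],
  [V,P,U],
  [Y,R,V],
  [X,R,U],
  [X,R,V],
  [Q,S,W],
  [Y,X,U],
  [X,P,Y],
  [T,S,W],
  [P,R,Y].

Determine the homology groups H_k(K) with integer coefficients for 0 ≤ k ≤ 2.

H_0 ≅ Z^2,  H_1 ≅ Z/2,  H_2 ≅ Z.

Take the total order P < Q < R < S < T < U < V < W < X < Y on the vertex set. Then K (dimension 2) consists of the simplices:

  0-simplices (10): P, Q, R, S, T, U, V, W, X, Y
  1-simplices (21): PR, PU, PV, PX, PY, QS, QT, QW, RU, RV, RX, RY, ST, SW, TW, UV, UX, UY, VX, VY, XY
  2-simplices (14): PRU, PRY, PUV, PVX, PXY, QST, QSW, QTW, RUX, RVX, RVY, STW, UVY, UXY

Hence C_0 ≅ Z^10, C_1 ≅ Z^21, C_2 ≅ Z^14.

The boundary map ∂_1: C_1 → C_0 maps an edge to its endpoints' difference, ∂[p,q] = q − p. For instance
  ∂UV = V − U.
The 10×21 boundary matrix has rank 8 and Smith normal form diag(1,1,1,1,1,1,1,1).

Boundary ∂_2: C_2 → C_1 acts by ∂[p,q,r] = [q,r] − [p,r] + [p,q]. For instance
  ∂PXY = XY − PY + PX,
  ∂PRY = RY − PY + PR.
The resulting 21×14 matrix has rank 13, and its Smith normal form has invariant factors (1,1,1,1,1,1,1,1,1,1,1,1,2).

Now H_k = ker ∂_k / im ∂_{k+1}, so:

  H_0: rank C_0 − rank ∂_1 = 10 − 8 = 2, and the invariant factors of ∂_1 are all 1, so H_0 ≅ Z^2.
  H_1: rank ker ∂_1 − rank ∂_2 = (21 − 8) − 13 = 0, and ∂_2 has invariant factor 2 > 1, so H_1 ≅ Z/2.
  H_2: rank ker ∂_2 − rank ∂_3 = (14 − 13) − 0 = 1, and there is no ∂_3, so H_2 ≅ Z.

As a check, the Euler characteristic is 10 − 21 + 14 = 3, which agrees with 2 − 0 + 1 = 3.
(K is a triangulation of the disjoint union of the real projective plane RP^2 and the 2-sphere S^2.)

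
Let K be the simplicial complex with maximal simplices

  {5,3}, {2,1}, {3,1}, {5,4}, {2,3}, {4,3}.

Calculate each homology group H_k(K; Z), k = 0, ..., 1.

H_0 = Z,  H_1 = Z^2.

Fix the vertex order 1 < 2 < 3 < 4 < 5 and write every simplex with vertices in increasing order. Then dim K = 1 and the simplices of K are:

  0-simplices (5): [1], [2], [3], [4], [5]
  1-simplices (6): [1,2], [1,3], [2,3], [3,4], [3,5], [4,5]

so the chain groups are C_0 ≅ Z^5, C_1 ≅ Z^6.

The boundary map ∂_1: C_1 → C_0 maps an edge to its endpoints' difference, ∂[p,q] = q − p. For instance
  ∂[3,5] = [5] − [3].
This gives a 5×6 integer matrix of rank 4; reducing to Smith normal form yields diagonal entries (1,1,1,1).

Reading off H_k = ker ∂_k / im ∂_{k+1}:

  H_0: rank C_0 − rank ∂_1 = 5 − 4 = 1, and the invariant factors of ∂_1 are all 1, so H_0 ≅ Z.
  H_1: rank ker ∂_1 − rank ∂_2 = (6 − 4) − 0 = 2, and there is no ∂_2, so H_1 ≅ Z^2.

(K is a triangulation of a wedge of 2 circles.)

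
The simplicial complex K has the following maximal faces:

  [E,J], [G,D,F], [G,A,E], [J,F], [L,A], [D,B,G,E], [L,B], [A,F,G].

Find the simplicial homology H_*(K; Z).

Fix the vertex order A < B < D < E < F < G < J < L and write every simplex with vertices in increasing order. Then dim K = 3 and the simplices of K are:

  0-simplices (8): A, B, D, E, F, G, J, L
  1-simplices (15): AE, AF, AG, AL, BD, BE, BG, BL, DE, DF, DG, EG, EJ, FG, FJ
  2-simplices (7): AEG, AFG, BDE, BDG, BEG, DEG, DFG
  3-simplices (1): BDEG

giving chain groups C_0 ≅ Z^8, C_1 ≅ Z^15, C_2 ≅ Z^7, C_3 ≅ Z^1.

∂_1: C_1 → C_0 maps an edge to its endpoints' difference, ∂[p,q] = q − p. For instance
  ∂AE = E − A.
The 8×15 boundary matrix has rank 7 and Smith normal form diag(1,1,1,1,1,1,1).

∂_2: C_2 → C_1 acts by ∂[p,q,r] = [q,r] − [p,r] + [p,q]. For instance
  ∂DFG = FG − DG + DF,
  ∂BEG = EG − BG + BE.
As a 15×7 matrix over Z this has rank 6, with invariant factors (1,1,1,1,1,1).

∂_3: C_3 → C_2 sends each 3-simplex σ to the alternating sum Σ_i (−1)^i (σ with its i-th vertex removed). For instance
  ∂BDEG = DEG − BEG + BDG − BDE.
As a 7×1 matrix over Z this has rank 1, with invariant factors (1).

Computing H_k = (kernel of ∂_k) / (image of ∂_{k+1}):

  H_0: rank C_0 − rank ∂_1 = 8 − 7 = 1, and the invariant factors of ∂_1 are all 1, so H_0 ≅ Z.
  H_1: rank ker ∂_1 − rank ∂_2 = (15 − 7) − 6 = 2, and the invariant factors of ∂_2 are all 1, so H_1 ≅ Z^2.
  H_2: rank ker ∂_2 − rank ∂_3 = (7 − 6) − 1 = 0, and the invariant factors of ∂_3 are all 1, so H_2 ≅ 0.
  H_3: rank ker ∂_3 − rank ∂_4 = (1 − 1) − 0 = 0, and there is no ∂_4, so H_3 ≅ 0.

H_0 ≅ Z,  H_1 ≅ Z^2,  H_2 = 0,  H_3 = 0.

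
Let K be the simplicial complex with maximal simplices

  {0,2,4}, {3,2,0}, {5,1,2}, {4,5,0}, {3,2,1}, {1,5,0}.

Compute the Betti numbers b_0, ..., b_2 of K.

b_0 = 1, b_1 = 1, b_2 = 0.

K has 6 vertices, 12 edges, 6 triangles.
rank ∂_0 = 0, rank ∂_1 = 5 ⇒ b_0 = 6 − 0 − 5 = 1; all invariant factors of ∂_1 are 1 so no torsion. So H_0 = Z.
rank ∂_1 = 5, rank ∂_2 = 6 ⇒ b_1 = 12 − 5 − 6 = 1; all invariant factors of ∂_2 are 1 so no torsion. So H_1 = Z.
rank ∂_2 = 6, rank ∂_3 = 0 ⇒ b_2 = 6 − 6 − 0 = 0. So H_2 = 0.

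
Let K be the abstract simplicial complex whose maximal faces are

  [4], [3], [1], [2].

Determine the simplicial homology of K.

K has 4 vertices.
rank ∂_0 = 0, rank ∂_1 = 0 ⇒ b_0 = 4 − 0 − 0 = 4. So H_0 ≅ Z^4.

H_0 = Z^4.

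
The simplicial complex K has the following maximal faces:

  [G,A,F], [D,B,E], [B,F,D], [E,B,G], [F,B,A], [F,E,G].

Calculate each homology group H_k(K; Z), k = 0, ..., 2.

We work with the vertex ordering A < B < D < E < F < G. The simplices of K, each written with vertices in increasing order, are:

  0-simplices (6): A, B, D, E, F, G
  1-simplices (12): AB, AF, AG, BD, BE, BF, BG, DE, DF, EF, EG, FG
  2-simplices (6): ABF, AFG, BDE, BDF, BEG, EFG

so the chain groups are C_0 ≅ Z^6, C_1 ≅ Z^12, C_2 ≅ Z^6.

∂_1: C_1 → C_0 maps an edge to its endpoints' difference, ∂[p,q] = q − p. For instance
  ∂DE = E − D.
The 6×12 boundary matrix has rank 5 and Smith normal form diag(1,1,1,1,1).

∂_2: C_2 → C_1 maps a triangle to the signed sum of its edges. For instance
  ∂BDF = DF − BF + BD,
  ∂ABF = BF − AF + AB.
The 12×6 boundary matrix has rank 6 and Smith normal form diag(1,1,1,1,1,1).

From H_k ≅ ker(∂_k) / im(∂_{k+1}) we obtain:

  H_0: rank C_0 − rank ∂_1 = 6 − 5 = 1, and the invariant factors of ∂_1 are all 1, so H_0 = Z.
  H_1: rank ker ∂_1 − rank ∂_2 = (12 − 5) − 6 = 1, and the invariant factors of ∂_2 are all 1, so H_1 = Z.
  H_2: rank ker ∂_2 − rank ∂_3 = (6 − 6) − 0 = 0, and there is no ∂_3, so H_2 = 0.

As a check, the Euler characteristic is 6 − 12 + 6 = 0, which agrees with 1 − 1 + 0 = 0.

H_0 ≅ Z,  H_1 ≅ Z,  H_2 = 0.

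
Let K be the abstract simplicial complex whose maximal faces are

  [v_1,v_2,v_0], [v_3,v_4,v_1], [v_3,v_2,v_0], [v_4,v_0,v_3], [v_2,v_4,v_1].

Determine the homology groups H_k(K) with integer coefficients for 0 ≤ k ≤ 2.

H_0 = Z,  H_1 = Z,  H_2 = 0.

Order the vertices as v_0 < v_1 < v_2 < v_3 < v_4. Listing each simplex with vertices in this order, K has dimension 2 with simplices:

  0-simplices (5): [v_0], [v_1], [v_2], [v_3], [v_4]
  1-simplices (10): [v_0,v_1], [v_0,v_2], [v_0,v_3], [v_0,v_4], [v_1,v_2], [v_1,v_3], [v_1,v_4], [v_2,v_3], [v_2,v_4], [v_3,v_4]
  2-simplices (5): [v_0,v_1,v_2], [v_0,v_2,v_3], [v_0,v_3,v_4], [v_1,v_2,v_4], [v_1,v_3,v_4]

giving chain groups C_0 ≅ Z^5, C_1 ≅ Z^10, C_2 ≅ Z^5.

The boundary map ∂_1: C_1 → C_0 maps an edge to its endpoints' difference, ∂[p,q] = q − p. For instance
  ∂[v_0,v_3] = [v_3] − [v_0].
This gives a 5×10 integer matrix of rank 4; reducing to Smith normal form yields diagonal entries (1,1,1,1).

∂_2: C_2 → C_1 acts by ∂[p,q,r] = [q,r] − [p,r] + [p,q]. For instance
  ∂[v_0,v_2,v_3] = [v_2,v_3] − [v_0,v_3] + [v_0,v_2],
  ∂[v_1,v_2,v_4] = [v_2,v_4] − [v_1,v_4] + [v_1,v_2].
The resulting 10×5 matrix has rank 5, and its Smith normal form has invariant factors (1,1,1,1,1).

Now H_k = ker ∂_k / im ∂_{k+1}, so:

  H_0: rank C_0 − rank ∂_1 = 5 − 4 = 1, and the invariant factors of ∂_1 are all 1, so H_0 ≅ Z.
  H_1: rank ker ∂_1 − rank ∂_2 = (10 − 4) − 5 = 1, and the invariant factors of ∂_2 are all 1, so H_1 ≅ Z.
  H_2: rank ker ∂_2 − rank ∂_3 = (5 − 5) − 0 = 0, and there is no ∂_3, so H_2 ≅ 0.

As a check, the Euler characteristic is 5 − 10 + 5 = 0, which agrees with 1 − 1 + 0 = 0.
(K is a triangulation of the Möbius band.)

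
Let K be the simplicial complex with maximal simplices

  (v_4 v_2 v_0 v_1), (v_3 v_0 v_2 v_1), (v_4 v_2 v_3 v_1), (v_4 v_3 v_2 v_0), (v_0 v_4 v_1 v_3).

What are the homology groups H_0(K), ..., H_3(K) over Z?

Fix the vertex order v_0 < v_1 < v_2 < v_3 < v_4 and write every simplex with vertices in increasing order. Then dim K = 3 and the simplices of K are:

  0-simplices (5): [v_0], [v_1], [v_2], [v_3], [v_4]
  1-simplices (10): [v_0,v_1], [v_0,v_2], [v_0,v_3], [v_0,v_4], [v_1,v_2], [v_1,v_3], [v_1,v_4], [v_2,v_3], [v_2,v_4], [v_3,v_4]
  2-simplices (10): [v_0,v_1,v_2], [v_0,v_1,v_3], [v_0,v_1,v_4], [v_0,v_2,v_3], [v_0,v_2,v_4], [v_0,v_3,v_4], [v_1,v_2,v_3], [v_1,v_2,v_4], [v_1,v_3,v_4], [v_2,v_3,v_4]
  3-simplices (5): [v_0,v_1,v_2,v_3], [v_0,v_1,v_2,v_4], [v_0,v_1,v_3,v_4], [v_0,v_2,v_3,v_4], [v_1,v_2,v_3,v_4]

giving chain groups C_0 ≅ Z^5, C_1 ≅ Z^10, C_2 ≅ Z^10, C_3 ≅ Z^5.

Boundary ∂_1: C_1 → C_0 sends each edge [p,q] (with p < q) to q − p. For instance
  ∂[v_3,v_4] = [v_4] − [v_3].
The resulting 5×10 matrix has rank 4, and its Smith normal form has invariant factors (1,1,1,1).

The boundary map ∂_2: C_2 → C_1 acts by ∂[p,q,r] = [q,r] − [p,r] + [p,q]. For instance
  ∂[v_1,v_2,v_3] = [v_2,v_3] − [v_1,v_3] + [v_1,v_2],
  ∂[v_0,v_1,v_4] = [v_1,v_4] − [v_0,v_4] + [v_0,v_1].
This gives a 10×10 integer matrix of rank 6; reducing to Smith normal form yields diagonal entries (1,1,1,1,1,1).

Boundary ∂_3: C_3 → C_2 sends each 3-simplex σ to the alternating sum Σ_i (−1)^i (σ with its i-th vertex removed). For instance
  ∂[v_0,v_2,v_3,v_4] = [v_2,v_3,v_4] − [v_0,v_3,v_4] + [v_0,v_2,v_4] − [v_0,v_2,v_3],
  ∂[v_0,v_1,v_2,v_3] = [v_1,v_2,v_3] − [v_0,v_2,v_3] + [v_0,v_1,v_3] − [v_0,v_1,v_2].
This gives a 10×5 integer matrix of rank 4; reducing to Smith normal form yields diagonal entries (1,1,1,1).

Reading off H_k = ker ∂_k / im ∂_{k+1}:

  H_0: rank C_0 − rank ∂_1 = 5 − 4 = 1, and the invariant factors of ∂_1 are all 1, so H_0 ≅ Z.
  H_1: rank ker ∂_1 − rank ∂_2 = (10 − 4) − 6 = 0, and the invariant factors of ∂_2 are all 1, so H_1 ≅ 0.
  H_2: rank ker ∂_2 − rank ∂_3 = (10 − 6) − 4 = 0, and the invariant factors of ∂_3 are all 1, so H_2 ≅ 0.
  H_3: rank ker ∂_3 − rank ∂_4 = (5 − 4) − 0 = 1, and there is no ∂_4, so H_3 ≅ Z.

H_0 ≅ Z,  H_1 = 0,  H_2 = 0,  H_3 ≅ Z.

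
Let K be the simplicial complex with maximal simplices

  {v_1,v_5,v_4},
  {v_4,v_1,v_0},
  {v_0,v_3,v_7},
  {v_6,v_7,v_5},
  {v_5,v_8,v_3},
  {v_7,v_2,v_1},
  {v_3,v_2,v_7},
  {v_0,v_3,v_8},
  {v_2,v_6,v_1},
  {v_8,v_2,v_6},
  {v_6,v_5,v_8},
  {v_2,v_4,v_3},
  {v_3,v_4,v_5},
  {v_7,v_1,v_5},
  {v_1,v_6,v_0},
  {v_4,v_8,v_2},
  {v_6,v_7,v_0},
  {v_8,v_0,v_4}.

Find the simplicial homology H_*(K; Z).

Fix the vertex order v_0 < v_1 < v_2 < v_3 < v_4 < v_5 < v_6 < v_7 < v_8 and write every simplex with vertices in increasing order. Then dim K = 2 and the simplices of K are:

  0-simplices (9): [v_0], [v_1], [v_2], [v_3], [v_4], [v_5], [v_6], [v_7], [v_8]
  1-simplices (27): (27 of them)
  2-simplices (18): (18 of them)

giving chain groups C_0 ≅ Z^9, C_1 ≅ Z^27, C_2 ≅ Z^18.

Boundary ∂_1: C_1 → C_0 is given by ∂[p,q] = [q] − [p].
The resulting 9×27 matrix has rank 8, and its Smith normal form has invariant factors (1,1,1,1,1,1,1,1).

Boundary ∂_2: C_2 → C_1 sends each 2-simplex [p,q,r] to [q,r] − [p,r] + [p,q]. For instance
  ∂[v_0,v_1,v_4] = [v_1,v_4] − [v_0,v_4] + [v_0,v_1],
  ∂[v_5,v_6,v_8] = [v_6,v_8] − [v_5,v_8] + [v_5,v_6].
This gives a 27×18 integer matrix of rank 18; reducing to Smith normal form yields diagonal entries (1,1,1,1,1,1,1,1,1,1,1,1,1,1,1,1,1,2).

From H_k ≅ ker(∂_k) / im(∂_{k+1}) we obtain:

  H_0: rank C_0 − rank ∂_1 = 9 − 8 = 1, and the invariant factors of ∂_1 are all 1, so H_0 ≅ Z.
  H_1: rank ker ∂_1 − rank ∂_2 = (27 − 8) − 18 = 1, and ∂_2 has invariant factor 2 > 1, so H_1 ≅ Z ⊕ Z/2Z.
  H_2: rank ker ∂_2 − rank ∂_3 = (18 − 18) − 0 = 0, and there is no ∂_3, so H_2 ≅ 0.

H_0 ≅ Z,  H_1 ≅ Z ⊕ Z/2Z,  H_2 = 0.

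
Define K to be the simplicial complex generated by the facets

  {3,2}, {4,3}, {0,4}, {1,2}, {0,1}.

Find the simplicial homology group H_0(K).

H_0 = Z.

Order the vertices as 0 < 1 < 2 < 3 < 4. Listing each simplex with vertices in this order, K has dimension 1 with simplices:

  0-simplices (5): [0], [1], [2], [3], [4]
  1-simplices (5): [0,1], [0,4], [1,2], [2,3], [3,4]

so the chain groups are C_0 ≅ Z^5, C_1 ≅ Z^5.

The boundary map ∂_1: C_1 → C_0 is given by ∂[p,q] = [q] − [p]. For instance
  ∂[0,4] = [4] − [0].
The 5×5 boundary matrix has rank 4 and Smith normal form diag(1,1,1,1).

Reading off H_k = ker ∂_k / im ∂_{k+1}:

  H_0: rank C_0 − rank ∂_1 = 5 − 4 = 1, and the invariant factors of ∂_1 are all 1, so H_0 = Z.

(K is a triangulation of the circle S^1.)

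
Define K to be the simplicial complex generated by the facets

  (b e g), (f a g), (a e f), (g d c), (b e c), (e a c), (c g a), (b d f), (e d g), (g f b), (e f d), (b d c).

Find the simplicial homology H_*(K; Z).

H_0 ≅ Z,  H_1 ≅ Z/2Z,  H_2 = 0.

Take the total order a < b < c < d < e < f < g on the vertex set. Then K (dimension 2) consists of the simplices:

  0-simplices (7): a, b, c, d, e, f, g
  1-simplices (18): ac, ae, af, ag, bc, bd, be, bf, bg, cd, ce, cg, de, df, dg, ef, eg, fg
  2-simplices (12): ace, acg, aef, afg, bcd, bce, bdf, beg, bfg, cdg, def, deg

Hence C_0 ≅ Z^7, C_1 ≅ Z^18, C_2 ≅ Z^12.

The boundary map ∂_1: C_1 → C_0 sends each edge [p,q] (with p < q) to q − p.
The 7×18 boundary matrix has rank 6 and Smith normal form diag(1,1,1,1,1,1).

∂_2: C_2 → C_1 maps a triangle to the signed sum of its edges. For instance
  ∂deg = eg − dg + de,
  ∂bfg = fg − bg + bf.
As a 18×12 matrix over Z this has rank 12, with invariant factors (1,1,1,1,1,1,1,1,1,1,1,2).

Reading off H_k = ker ∂_k / im ∂_{k+1}:

  H_0: rank C_0 − rank ∂_1 = 7 − 6 = 1, and the invariant factors of ∂_1 are all 1, so H_0 = Z.
  H_1: rank ker ∂_1 − rank ∂_2 = (18 − 6) − 12 = 0, and ∂_2 has invariant factor 2 > 1, so H_1 = Z/2Z.
  H_2: rank ker ∂_2 − rank ∂_3 = (12 − 12) − 0 = 0, and there is no ∂_3, so H_2 = 0.

As a check, the Euler characteristic is 7 − 18 + 12 = 1, which agrees with 1 − 0 + 0 = 1.
(K is a triangulation of the real projective plane RP^2.)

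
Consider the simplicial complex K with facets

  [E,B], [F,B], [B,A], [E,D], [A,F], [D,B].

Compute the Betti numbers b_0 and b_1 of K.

b_0 = 1, b_1 = 2.

Fix the vertex order A < B < D < E < F and write every simplex with vertices in increasing order. Then dim K = 1 and the simplices of K are:

  0-simplices (5): A, B, D, E, F
  1-simplices (6): AB, AF, BD, BE, BF, DE

so the chain groups are C_0 ≅ Z^5, C_1 ≅ Z^6.

∂_1: C_1 → C_0 maps an edge to its endpoints' difference, ∂[p,q] = q − p.
As a 5×6 matrix over Z this has rank 4, with invariant factors (1,1,1,1).

Computing H_k = (kernel of ∂_k) / (image of ∂_{k+1}):

  H_0: rank C_0 − rank ∂_1 = 5 − 4 = 1, and the invariant factors of ∂_1 are all 1, so H_0 ≅ Z.
  H_1: rank ker ∂_1 − rank ∂_2 = (6 − 4) − 0 = 2, and there is no ∂_2, so H_1 ≅ Z^2.

As a check, the Euler characteristic is 5 − 6 = -1, which agrees with 1 − 2 = -1.

Hence the Betti numbers are b_0 = 1, b_1 = 2.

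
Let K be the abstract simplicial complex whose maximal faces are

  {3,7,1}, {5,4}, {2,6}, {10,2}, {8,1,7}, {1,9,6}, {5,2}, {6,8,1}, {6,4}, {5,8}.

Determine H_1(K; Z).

H_1 ≅ Z^2.

K has 10 vertices, 15 edges, 4 triangles.
rank ∂_1 = 9, rank ∂_2 = 4 ⇒ b_1 = 15 − 9 − 4 = 2; all invariant factors of ∂_2 are 1 so no torsion. So H_1 ≅ Z^2.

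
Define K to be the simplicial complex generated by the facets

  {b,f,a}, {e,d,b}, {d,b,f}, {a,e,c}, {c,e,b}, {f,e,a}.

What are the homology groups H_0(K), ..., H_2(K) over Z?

We work with the vertex ordering a < b < c < d < e < f. The simplices of K, each written with vertices in increasing order, are:

  0-simplices (6): a, b, c, d, e, f
  1-simplices (12): ab, ac, ae, af, bc, bd, be, bf, ce, de, df, ef
  2-simplices (6): abf, ace, aef, bce, bde, bdf

Hence C_0 ≅ Z^6, C_1 ≅ Z^12, C_2 ≅ Z^6.

Boundary ∂_1: C_1 → C_0 maps an edge to its endpoints' difference, ∂[p,q] = q − p. For instance
  ∂af = f − a.
This gives a 6×12 integer matrix of rank 5; reducing to Smith normal form yields diagonal entries (1,1,1,1,1).

∂_2: C_2 → C_1 sends each 2-simplex [p,q,r] to [q,r] − [p,r] + [p,q]. For instance
  ∂bce = ce − be + bc,
  ∂bde = de − be + bd.
As a 12×6 matrix over Z this has rank 6, with invariant factors (1,1,1,1,1,1).

From H_k ≅ ker(∂_k) / im(∂_{k+1}) we obtain:

  H_0: rank C_0 − rank ∂_1 = 6 − 5 = 1, and the invariant factors of ∂_1 are all 1, so H_0 ≅ Z.
  H_1: rank ker ∂_1 − rank ∂_2 = (12 − 5) − 6 = 1, and the invariant factors of ∂_2 are all 1, so H_1 ≅ Z.
  H_2: rank ker ∂_2 − rank ∂_3 = (6 − 6) − 0 = 0, and there is no ∂_3, so H_2 ≅ 0.

(K is a triangulation of the cylinder S^1 x I.)

H_0 = Z,  H_1 = Z,  H_2 = 0.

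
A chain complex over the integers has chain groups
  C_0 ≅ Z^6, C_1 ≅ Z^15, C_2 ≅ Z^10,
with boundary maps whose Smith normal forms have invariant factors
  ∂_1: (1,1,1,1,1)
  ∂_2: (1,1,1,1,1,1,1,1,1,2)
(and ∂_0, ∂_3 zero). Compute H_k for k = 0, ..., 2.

H_0 = Z,  H_1 = Z/2,  H_2 = 0.

H_0: b_0 = 6 − 0 − 5 = 1; torsion from ∂_1 factors > 1: none. So H_0 = Z.
H_1: b_1 = 15 − 5 − 10 = 0; torsion from ∂_2 factors > 1: [2]. So H_1 = Z/2.
H_2: b_2 = 10 − 10 − 0 = 0; torsion from ∂_3 factors > 1: none. So H_2 = 0.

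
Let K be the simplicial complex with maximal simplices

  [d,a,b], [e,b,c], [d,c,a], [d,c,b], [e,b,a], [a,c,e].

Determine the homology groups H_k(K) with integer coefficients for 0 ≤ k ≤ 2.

Order the vertices as a < b < c < d < e. Listing each simplex with vertices in this order, K has dimension 2 with simplices:

  0-simplices (5): a, b, c, d, e
  1-simplices (9): ab, ac, ad, ae, bc, bd, be, cd, ce
  2-simplices (6): abd, abe, acd, ace, bcd, bce

giving chain groups C_0 ≅ Z^5, C_1 ≅ Z^9, C_2 ≅ Z^6.

Boundary ∂_1: C_1 → C_0 sends each edge [p,q] (with p < q) to q − p.
The resulting 5×9 matrix has rank 4, and its Smith normal form has invariant factors (1,1,1,1).

The boundary map ∂_2: C_2 → C_1 acts by ∂[p,q,r] = [q,r] − [p,r] + [p,q]. For instance
  ∂bcd = cd − bd + bc,
  ∂bce = ce − be + bc.
The 9×6 boundary matrix has rank 5 and Smith normal form diag(1,1,1,1,1).

Computing H_k = (kernel of ∂_k) / (image of ∂_{k+1}):

  H_0: rank C_0 − rank ∂_1 = 5 − 4 = 1, and the invariant factors of ∂_1 are all 1, so H_0 ≅ Z.
  H_1: rank ker ∂_1 − rank ∂_2 = (9 − 4) − 5 = 0, and the invariant factors of ∂_2 are all 1, so H_1 ≅ 0.
  H_2: rank ker ∂_2 − rank ∂_3 = (6 − 5) − 0 = 1, and there is no ∂_3, so H_2 ≅ Z.

(K is a triangulation of the 2-sphere S^2.)

H_0 ≅ Z,  H_1 = 0,  H_2 ≅ Z.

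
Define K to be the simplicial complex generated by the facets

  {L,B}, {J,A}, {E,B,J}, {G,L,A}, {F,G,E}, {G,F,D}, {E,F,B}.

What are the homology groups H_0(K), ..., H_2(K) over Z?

H_0 ≅ Z,  H_1 ≅ Z^2,  H_2 = 0.

Take the total order A < B < D < E < F < G < J < L on the vertex set. Then K (dimension 2) consists of the simplices:

  0-simplices (8): A, B, D, E, F, G, J, L
  1-simplices (14): AG, AJ, AL, BE, BF, BJ, BL, DF, DG, EF, EG, EJ, FG, GL
  2-simplices (5): AGL, BEF, BEJ, DFG, EFG

Hence C_0 ≅ Z^8, C_1 ≅ Z^14, C_2 ≅ Z^5.

Boundary ∂_1: C_1 → C_0 is given by ∂[p,q] = [q] − [p]. For instance
  ∂BE = E − B.
The 8×14 boundary matrix has rank 7 and Smith normal form diag(1,1,1,1,1,1,1).

∂_2: C_2 → C_1 sends each 2-simplex [p,q,r] to [q,r] − [p,r] + [p,q]. For instance
  ∂DFG = FG − DG + DF,
  ∂AGL = GL − AL + AG.
As a 14×5 matrix over Z this has rank 5, with invariant factors (1,1,1,1,1).

Now H_k = ker ∂_k / im ∂_{k+1}, so:

  H_0: rank C_0 − rank ∂_1 = 8 − 7 = 1, and the invariant factors of ∂_1 are all 1, so H_0 ≅ Z.
  H_1: rank ker ∂_1 − rank ∂_2 = (14 − 7) − 5 = 2, and the invariant factors of ∂_2 are all 1, so H_1 ≅ Z^2.
  H_2: rank ker ∂_2 − rank ∂_3 = (5 − 5) − 0 = 0, and there is no ∂_3, so H_2 ≅ 0.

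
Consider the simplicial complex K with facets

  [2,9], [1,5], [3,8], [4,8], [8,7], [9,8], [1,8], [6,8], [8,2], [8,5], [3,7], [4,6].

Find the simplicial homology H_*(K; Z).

H_0 = Z,  H_1 = Z^4.

We work with the vertex ordering 1 < 2 < 3 < 4 < 5 < 6 < 7 < 8 < 9. The simplices of K, each written with vertices in increasing order, are:

  0-simplices (9): [1], [2], [3], [4], [5], [6], [7], [8], [9]
  1-simplices (12): [1,5], [1,8], [2,8], [2,9], [3,7], [3,8], [4,6], [4,8], [5,8], [6,8], [7,8], [8,9]

giving chain groups C_0 ≅ Z^9, C_1 ≅ Z^12.

The boundary map ∂_1: C_1 → C_0 maps an edge to its endpoints' difference, ∂[p,q] = q − p.
The 9×12 boundary matrix has rank 8 and Smith normal form diag(1,1,1,1,1,1,1,1).

From H_k ≅ ker(∂_k) / im(∂_{k+1}) we obtain:

  H_0: rank C_0 − rank ∂_1 = 9 − 8 = 1, and the invariant factors of ∂_1 are all 1, so H_0 = Z.
  H_1: rank ker ∂_1 − rank ∂_2 = (12 − 8) − 0 = 4, and there is no ∂_2, so H_1 = Z^4.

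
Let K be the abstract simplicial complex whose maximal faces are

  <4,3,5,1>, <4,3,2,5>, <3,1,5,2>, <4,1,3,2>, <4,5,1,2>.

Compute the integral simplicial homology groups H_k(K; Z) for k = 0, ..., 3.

H_0 = Z,  H_1 = 0,  H_2 = 0,  H_3 = Z.

K has 5 vertices, 10 edges, 10 triangles, 5 3-simplices.
rank ∂_0 = 0, rank ∂_1 = 4 ⇒ b_0 = 5 − 0 − 4 = 1; all invariant factors of ∂_1 are 1 so no torsion. So H_0 = Z.
rank ∂_1 = 4, rank ∂_2 = 6 ⇒ b_1 = 10 − 4 − 6 = 0; all invariant factors of ∂_2 are 1 so no torsion. So H_1 = 0.
rank ∂_2 = 6, rank ∂_3 = 4 ⇒ b_2 = 10 − 6 − 4 = 0; all invariant factors of ∂_3 are 1 so no torsion. So H_2 = 0.
rank ∂_3 = 4, rank ∂_4 = 0 ⇒ b_3 = 5 − 4 − 0 = 1. So H_3 = Z.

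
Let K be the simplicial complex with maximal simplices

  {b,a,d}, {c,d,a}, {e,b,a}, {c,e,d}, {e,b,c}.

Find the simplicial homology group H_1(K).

K has 5 vertices, 10 edges, 5 triangles.
rank ∂_1 = 4, rank ∂_2 = 5 ⇒ b_1 = 10 − 4 − 5 = 1; all invariant factors of ∂_2 are 1 so no torsion. So H_1 ≅ Z.

H_1 = Z.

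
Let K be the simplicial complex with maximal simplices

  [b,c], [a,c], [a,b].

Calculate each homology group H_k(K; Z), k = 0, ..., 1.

Fix the vertex order a < b < c and write every simplex with vertices in increasing order. Then dim K = 1 and the simplices of K are:

  0-simplices (3): a, b, c
  1-simplices (3): ab, ac, bc

Hence C_0 ≅ Z^3, C_1 ≅ Z^3.

∂_1: C_1 → C_0 maps an edge to its endpoints' difference, ∂[p,q] = q − p. For instance
  ∂ac = c − a.
The 3×3 boundary matrix has rank 2 and Smith normal form diag(1,1).

Computing H_k = (kernel of ∂_k) / (image of ∂_{k+1}):

  H_0: rank C_0 − rank ∂_1 = 3 − 2 = 1, and the invariant factors of ∂_1 are all 1, so H_0 ≅ Z.
  H_1: rank ker ∂_1 − rank ∂_2 = (3 − 2) − 0 = 1, and there is no ∂_2, so H_1 ≅ Z.

As a check, the Euler characteristic is 3 − 3 = 0, which agrees with 1 − 1 = 0.
(K is a triangulation of the circle S^1.)

H_0 = Z,  H_1 = Z.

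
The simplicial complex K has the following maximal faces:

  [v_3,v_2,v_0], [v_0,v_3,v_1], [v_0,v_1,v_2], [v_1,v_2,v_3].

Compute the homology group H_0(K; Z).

H_0 = Z.

We work with the vertex ordering v_0 < v_1 < v_2 < v_3. The simplices of K, each written with vertices in increasing order, are:

  0-simplices (4): [v_0], [v_1], [v_2], [v_3]
  1-simplices (6): [v_0,v_1], [v_0,v_2], [v_0,v_3], [v_1,v_2], [v_1,v_3], [v_2,v_3]
  2-simplices (4): [v_0,v_1,v_2], [v_0,v_1,v_3], [v_0,v_2,v_3], [v_1,v_2,v_3]

Hence C_0 ≅ Z^4, C_1 ≅ Z^6, C_2 ≅ Z^4.

Boundary ∂_1: C_1 → C_0 is given by ∂[p,q] = [q] − [p]. For instance
  ∂[v_1,v_2] = [v_2] − [v_1].
As a 4×6 matrix over Z this has rank 3, with invariant factors (1,1,1).

Boundary ∂_2: C_2 → C_1 maps a triangle to the signed sum of its edges. For instance
  ∂[v_0,v_2,v_3] = [v_2,v_3] − [v_0,v_3] + [v_0,v_2],
  ∂[v_0,v_1,v_3] = [v_1,v_3] − [v_0,v_3] + [v_0,v_1].
This gives a 6×4 integer matrix of rank 3; reducing to Smith normal form yields diagonal entries (1,1,1).

From H_k ≅ ker(∂_k) / im(∂_{k+1}) we obtain:

  H_0: rank C_0 − rank ∂_1 = 4 − 3 = 1, and the invariant factors of ∂_1 are all 1, so H_0 ≅ Z.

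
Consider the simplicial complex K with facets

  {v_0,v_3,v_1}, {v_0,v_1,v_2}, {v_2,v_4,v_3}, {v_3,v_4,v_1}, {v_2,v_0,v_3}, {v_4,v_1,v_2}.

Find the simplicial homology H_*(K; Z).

We work with the vertex ordering v_0 < v_1 < v_2 < v_3 < v_4. The simplices of K, each written with vertices in increasing order, are:

  0-simplices (5): [v_0], [v_1], [v_2], [v_3], [v_4]
  1-simplices (9): [v_0,v_1], [v_0,v_2], [v_0,v_3], [v_1,v_2], [v_1,v_3], [v_1,v_4], [v_2,v_3], [v_2,v_4], [v_3,v_4]
  2-simplices (6): [v_0,v_1,v_2], [v_0,v_1,v_3], [v_0,v_2,v_3], [v_1,v_2,v_4], [v_1,v_3,v_4], [v_2,v_3,v_4]

so the chain groups are C_0 ≅ Z^5, C_1 ≅ Z^9, C_2 ≅ Z^6.

The boundary map ∂_1: C_1 → C_0 is given by ∂[p,q] = [q] − [p]. For instance
  ∂[v_1,v_4] = [v_4] − [v_1].
As a 5×9 matrix over Z this has rank 4, with invariant factors (1,1,1,1).

The boundary map ∂_2: C_2 → C_1 maps a triangle to the signed sum of its edges. For instance
  ∂[v_0,v_2,v_3] = [v_2,v_3] − [v_0,v_3] + [v_0,v_2],
  ∂[v_2,v_3,v_4] = [v_3,v_4] − [v_2,v_4] + [v_2,v_3].
The resulting 9×6 matrix has rank 5, and its Smith normal form has invariant factors (1,1,1,1,1).

Computing H_k = (kernel of ∂_k) / (image of ∂_{k+1}):

  H_0: rank C_0 − rank ∂_1 = 5 − 4 = 1, and the invariant factors of ∂_1 are all 1, so H_0 = Z.
  H_1: rank ker ∂_1 − rank ∂_2 = (9 − 4) − 5 = 0, and the invariant factors of ∂_2 are all 1, so H_1 = 0.
  H_2: rank ker ∂_2 − rank ∂_3 = (6 − 5) − 0 = 1, and there is no ∂_3, so H_2 = Z.

(K is a triangulation of the 2-sphere S^2.)

H_0 = Z,  H_1 = 0,  H_2 = Z.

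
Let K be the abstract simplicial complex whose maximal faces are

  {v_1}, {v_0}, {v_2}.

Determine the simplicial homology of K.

H_0 = Z^3.

Fix the vertex order v_0 < v_1 < v_2 and write every simplex with vertices in increasing order. Then dim K = 0 and the simplices of K are:

  0-simplices (3): [v_0], [v_1], [v_2]

Hence C_0 ≅ Z^3.

Computing H_k = (kernel of ∂_k) / (image of ∂_{k+1}):

  H_0: rank C_0 − rank ∂_1 = 3 − 0 = 3, and there is no ∂_1, so H_0 = Z^3.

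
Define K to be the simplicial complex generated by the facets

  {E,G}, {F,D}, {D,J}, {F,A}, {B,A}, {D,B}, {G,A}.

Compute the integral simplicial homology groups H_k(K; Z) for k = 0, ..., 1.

We work with the vertex ordering A < B < D < E < F < G < J. The simplices of K, each written with vertices in increasing order, are:

  0-simplices (7): A, B, D, E, F, G, J
  1-simplices (7): AB, AF, AG, BD, DF, DJ, EG

so the chain groups are C_0 ≅ Z^7, C_1 ≅ Z^7.

The boundary map ∂_1: C_1 → C_0 sends each edge [p,q] (with p < q) to q − p. For instance
  ∂DF = F − D.
This gives a 7×7 integer matrix of rank 6; reducing to Smith normal form yields diagonal entries (1,1,1,1,1,1).

Now H_k = ker ∂_k / im ∂_{k+1}, so:

  H_0: rank C_0 − rank ∂_1 = 7 − 6 = 1, and the invariant factors of ∂_1 are all 1, so H_0 ≅ Z.
  H_1: rank ker ∂_1 − rank ∂_2 = (7 − 6) − 0 = 1, and there is no ∂_2, so H_1 ≅ Z.

H_0 ≅ Z,  H_1 ≅ Z.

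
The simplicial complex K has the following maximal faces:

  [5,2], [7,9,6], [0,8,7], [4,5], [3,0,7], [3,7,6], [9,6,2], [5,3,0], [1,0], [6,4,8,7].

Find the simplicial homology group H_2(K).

Order the vertices as 0 < 1 < 2 < 3 < 4 < 5 < 6 < 7 < 8 < 9. Listing each simplex with vertices in this order, K has dimension 3 with simplices:

  0-simplices (10): [0], [1], [2], [3], [4], [5], [6], [7], [8], [9]
  1-simplices (20): [0,1], [0,3], [0,5], [0,7], [0,8], [2,5], [2,6], [2,9], [3,5], [3,6], [3,7], [4,5], [4,6], [4,7], [4,8], [6,7], [6,8], [6,9], [7,8], [7,9]
  2-simplices (10): [0,3,5], [0,3,7], [0,7,8], [2,6,9], [3,6,7], [4,6,7], [4,6,8], [4,7,8], [6,7,8], [6,7,9]
  3-simplices (1): [4,6,7,8]

giving chain groups C_0 ≅ Z^10, C_1 ≅ Z^20, C_2 ≅ Z^10, C_3 ≅ Z^1.

Boundary ∂_1: C_1 → C_0 is given by ∂[p,q] = [q] − [p]. For instance
  ∂[0,1] = [1] − [0].
The resulting 10×20 matrix has rank 9, and its Smith normal form has invariant factors (1,1,1,1,1,1,1,1,1).

The boundary map ∂_2: C_2 → C_1 sends each 2-simplex [p,q,r] to [q,r] − [p,r] + [p,q]. For instance
  ∂[3,6,7] = [6,7] − [3,7] + [3,6],
  ∂[6,7,9] = [7,9] − [6,9] + [6,7].
This gives a 20×10 integer matrix of rank 9; reducing to Smith normal form yields diagonal entries (1,1,1,1,1,1,1,1,1).

Boundary ∂_3: C_3 → C_2 sends each 3-simplex σ to the alternating sum Σ_i (−1)^i (σ with its i-th vertex removed). For instance
  ∂[4,6,7,8] = [6,7,8] − [4,7,8] + [4,6,8] − [4,6,7].
This gives a 10×1 integer matrix of rank 1; reducing to Smith normal form yields diagonal entries (1).

From H_k ≅ ker(∂_k) / im(∂_{k+1}) we obtain:

  H_2: rank ker ∂_2 − rank ∂_3 = (10 − 9) − 1 = 0, and the invariant factors of ∂_3 are all 1, so H_2 ≅ 0.

H_2 ≅ 0.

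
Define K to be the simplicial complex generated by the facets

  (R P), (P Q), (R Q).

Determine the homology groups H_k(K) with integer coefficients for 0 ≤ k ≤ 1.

Fix the vertex order P < Q < R and write every simplex with vertices in increasing order. Then dim K = 1 and the simplices of K are:

  0-simplices (3): P, Q, R
  1-simplices (3): PQ, PR, QR

giving chain groups C_0 ≅ Z^3, C_1 ≅ Z^3.

Boundary ∂_1: C_1 → C_0 maps an edge to its endpoints' difference, ∂[p,q] = q − p.
This gives a 3×3 integer matrix of rank 2; reducing to Smith normal form yields diagonal entries (1,1).

Computing H_k = (kernel of ∂_k) / (image of ∂_{k+1}):

  H_0: rank C_0 − rank ∂_1 = 3 − 2 = 1, and the invariant factors of ∂_1 are all 1, so H_0 ≅ Z.
  H_1: rank ker ∂_1 − rank ∂_2 = (3 − 2) − 0 = 1, and there is no ∂_2, so H_1 ≅ Z.

As a check, the Euler characteristic is 3 − 3 = 0, which agrees with 1 − 1 = 0.

H_0 = Z,  H_1 = Z.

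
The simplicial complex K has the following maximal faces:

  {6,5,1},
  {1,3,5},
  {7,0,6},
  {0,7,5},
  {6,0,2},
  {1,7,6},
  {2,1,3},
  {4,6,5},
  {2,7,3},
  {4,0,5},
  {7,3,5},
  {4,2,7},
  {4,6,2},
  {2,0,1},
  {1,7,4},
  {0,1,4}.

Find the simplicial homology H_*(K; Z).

Take the total order 0 < 1 < 2 < 3 < 4 < 5 < 6 < 7 on the vertex set. Then K (dimension 2) consists of the simplices:

  0-simplices (8): [0], [1], [2], [3], [4], [5], [6], [7]
  1-simplices (24): (24 of them)
  2-simplices (16): [0,1,2], [0,1,4], [0,2,6], [0,4,5], [0,5,7], [0,6,7], [1,2,3], [1,3,5], [1,4,7], [1,5,6], [1,6,7], [2,3,7], [2,4,6], [2,4,7], [3,5,7], [4,5,6]

so the chain groups are C_0 ≅ Z^8, C_1 ≅ Z^24, C_2 ≅ Z^16.

Boundary ∂_1: C_1 → C_0 is given by ∂[p,q] = [q] − [p]. For instance
  ∂[1,6] = [6] − [1].
This gives a 8×24 integer matrix of rank 7; reducing to Smith normal form yields diagonal entries (1,1,1,1,1,1,1).

The boundary map ∂_2: C_2 → C_1 maps a triangle to the signed sum of its edges. For instance
  ∂[0,5,7] = [5,7] − [0,7] + [0,5],
  ∂[1,5,6] = [5,6] − [1,6] + [1,5].
The 24×16 boundary matrix has rank 15 and Smith normal form diag(1,1,1,1,1,1,1,1,1,1,1,1,1,1,1).

Now H_k = ker ∂_k / im ∂_{k+1}, so:

  H_0: rank C_0 − rank ∂_1 = 8 − 7 = 1, and the invariant factors of ∂_1 are all 1, so H_0 ≅ Z.
  H_1: rank ker ∂_1 − rank ∂_2 = (24 − 7) − 15 = 2, and the invariant factors of ∂_2 are all 1, so H_1 ≅ Z^2.
  H_2: rank ker ∂_2 − rank ∂_3 = (16 − 15) − 0 = 1, and there is no ∂_3, so H_2 ≅ Z.

As a check, the Euler characteristic is 8 − 24 + 16 = 0, which agrees with 1 − 2 + 1 = 0.

H_0 = Z,  H_1 = Z^2,  H_2 = Z.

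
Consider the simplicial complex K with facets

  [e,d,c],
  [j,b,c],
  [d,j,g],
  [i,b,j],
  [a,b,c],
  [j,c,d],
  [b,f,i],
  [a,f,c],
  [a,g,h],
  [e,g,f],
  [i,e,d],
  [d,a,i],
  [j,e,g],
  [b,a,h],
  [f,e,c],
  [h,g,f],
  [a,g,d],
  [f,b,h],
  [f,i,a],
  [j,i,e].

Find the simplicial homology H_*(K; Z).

H_0 = Z,  H_1 = Z ⊕ Z/2Z,  H_2 = 0.

We work with the vertex ordering a < b < c < d < e < f < g < h < i < j. The simplices of K, each written with vertices in increasing order, are:

  0-simplices (10): a, b, c, d, e, f, g, h, i, j
  1-simplices (30): ab, ac, ad, af, ag, ah, ai, bc, bf, bh, bi, bj, cd, ce, cf, cj, de, dg, di, dj, ef, eg, ei, ej, fg, fh, fi, gh, gj, ij
  2-simplices (20): abc, abh, acf, adg, adi, afi, agh, bcj, bfh, bfi, bij, cde, cdj, cef, dei, dgj, efg, egj, eij, fgh

so the chain groups are C_0 ≅ Z^10, C_1 ≅ Z^30, C_2 ≅ Z^20.

Boundary ∂_1: C_1 → C_0 maps an edge to its endpoints' difference, ∂[p,q] = q − p. For instance
  ∂gj = j − g.
This gives a 10×30 integer matrix of rank 9; reducing to Smith normal form yields diagonal entries (1,1,1,1,1,1,1,1,1).

Boundary ∂_2: C_2 → C_1 acts by ∂[p,q,r] = [q,r] − [p,r] + [p,q]. For instance
  ∂bij = ij − bj + bi,
  ∂cdj = dj − cj + cd.
The 30×20 boundary matrix has rank 20 and Smith normal form diag(1,1,1,1,1,1,1,1,1,1,1,1,1,1,1,1,1,1,1,2).

Now H_k = ker ∂_k / im ∂_{k+1}, so:

  H_0: rank C_0 − rank ∂_1 = 10 − 9 = 1, and the invariant factors of ∂_1 are all 1, so H_0 ≅ Z.
  H_1: rank ker ∂_1 − rank ∂_2 = (30 − 9) − 20 = 1, and ∂_2 has invariant factor 2 > 1, so H_1 ≅ Z ⊕ Z/2Z.
  H_2: rank ker ∂_2 − rank ∂_3 = (20 − 20) − 0 = 0, and there is no ∂_3, so H_2 ≅ 0.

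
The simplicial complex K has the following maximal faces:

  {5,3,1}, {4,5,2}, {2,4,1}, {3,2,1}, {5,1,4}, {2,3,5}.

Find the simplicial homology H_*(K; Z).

Fix the vertex order 1 < 2 < 3 < 4 < 5 and write every simplex with vertices in increasing order. Then dim K = 2 and the simplices of K are:

  0-simplices (5): [1], [2], [3], [4], [5]
  1-simplices (9): [1,2], [1,3], [1,4], [1,5], [2,3], [2,4], [2,5], [3,5], [4,5]
  2-simplices (6): [1,2,3], [1,2,4], [1,3,5], [1,4,5], [2,3,5], [2,4,5]

so the chain groups are C_0 ≅ Z^5, C_1 ≅ Z^9, C_2 ≅ Z^6.

Boundary ∂_1: C_1 → C_0 sends each edge [p,q] (with p < q) to q − p. For instance
  ∂[1,5] = [5] − [1].
As a 5×9 matrix over Z this has rank 4, with invariant factors (1,1,1,1).

The boundary map ∂_2: C_2 → C_1 maps a triangle to the signed sum of its edges. For instance
  ∂[1,2,4] = [2,4] − [1,4] + [1,2],
  ∂[2,4,5] = [4,5] − [2,5] + [2,4].
As a 9×6 matrix over Z this has rank 5, with invariant factors (1,1,1,1,1).

Reading off H_k = ker ∂_k / im ∂_{k+1}:

  H_0: rank C_0 − rank ∂_1 = 5 − 4 = 1, and the invariant factors of ∂_1 are all 1, so H_0 ≅ Z.
  H_1: rank ker ∂_1 − rank ∂_2 = (9 − 4) − 5 = 0, and the invariant factors of ∂_2 are all 1, so H_1 ≅ 0.
  H_2: rank ker ∂_2 − rank ∂_3 = (6 − 5) − 0 = 1, and there is no ∂_3, so H_2 ≅ Z.

H_0 ≅ Z,  H_1 = 0,  H_2 ≅ Z.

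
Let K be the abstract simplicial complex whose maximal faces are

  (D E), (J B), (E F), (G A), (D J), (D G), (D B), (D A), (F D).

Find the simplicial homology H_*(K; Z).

H_0 = Z,  H_1 = Z^3.

We work with the vertex ordering A < B < D < E < F < G < J. The simplices of K, each written with vertices in increasing order, are:

  0-simplices (7): A, B, D, E, F, G, J
  1-simplices (9): AD, AG, BD, BJ, DE, DF, DG, DJ, EF

so the chain groups are C_0 ≅ Z^7, C_1 ≅ Z^9.

Boundary ∂_1: C_1 → C_0 sends each edge [p,q] (with p < q) to q − p. For instance
  ∂DG = G − D.
The 7×9 boundary matrix has rank 6 and Smith normal form diag(1,1,1,1,1,1).

Computing H_k = (kernel of ∂_k) / (image of ∂_{k+1}):

  H_0: rank C_0 − rank ∂_1 = 7 − 6 = 1, and the invariant factors of ∂_1 are all 1, so H_0 = Z.
  H_1: rank ker ∂_1 − rank ∂_2 = (9 − 6) − 0 = 3, and there is no ∂_2, so H_1 = Z^3.

As a check, the Euler characteristic is 7 − 9 = -2, which agrees with 1 − 3 = -2.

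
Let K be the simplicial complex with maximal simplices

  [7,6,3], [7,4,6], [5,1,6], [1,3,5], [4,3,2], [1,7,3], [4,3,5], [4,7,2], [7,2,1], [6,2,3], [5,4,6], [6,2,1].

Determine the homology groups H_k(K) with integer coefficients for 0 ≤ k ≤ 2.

H_0 ≅ Z,  H_1 ≅ Z/2,  H_2 = 0.

K has 7 vertices, 18 edges, 12 triangles.
rank ∂_0 = 0, rank ∂_1 = 6 ⇒ b_0 = 7 − 0 − 6 = 1; all invariant factors of ∂_1 are 1 so no torsion. So H_0 ≅ Z.
rank ∂_1 = 6, rank ∂_2 = 12 ⇒ b_1 = 18 − 6 − 12 = 0; ∂_2 has invariant factor(s) [2] giving torsion. So H_1 ≅ Z/2.
rank ∂_2 = 12, rank ∂_3 = 0 ⇒ b_2 = 12 − 12 − 0 = 0. So H_2 ≅ 0.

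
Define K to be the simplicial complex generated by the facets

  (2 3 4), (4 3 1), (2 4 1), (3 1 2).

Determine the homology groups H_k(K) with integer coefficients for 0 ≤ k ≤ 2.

H_0 = Z,  H_1 = 0,  H_2 = Z.

Order the vertices as 1 < 2 < 3 < 4. Listing each simplex with vertices in this order, K has dimension 2 with simplices:

  0-simplices (4): [1], [2], [3], [4]
  1-simplices (6): [1,2], [1,3], [1,4], [2,3], [2,4], [3,4]
  2-simplices (4): [1,2,3], [1,2,4], [1,3,4], [2,3,4]

so the chain groups are C_0 ≅ Z^4, C_1 ≅ Z^6, C_2 ≅ Z^4.

Boundary ∂_1: C_1 → C_0 sends each edge [p,q] (with p < q) to q − p.
This gives a 4×6 integer matrix of rank 3; reducing to Smith normal form yields diagonal entries (1,1,1).

∂_2: C_2 → C_1 maps a triangle to the signed sum of its edges. For instance
  ∂[1,2,4] = [2,4] − [1,4] + [1,2],
  ∂[2,3,4] = [3,4] − [2,4] + [2,3].
As a 6×4 matrix over Z this has rank 3, with invariant factors (1,1,1).

Now H_k = ker ∂_k / im ∂_{k+1}, so:

  H_0: rank C_0 − rank ∂_1 = 4 − 3 = 1, and the invariant factors of ∂_1 are all 1, so H_0 = Z.
  H_1: rank ker ∂_1 − rank ∂_2 = (6 − 3) − 3 = 0, and the invariant factors of ∂_2 are all 1, so H_1 = 0.
  H_2: rank ker ∂_2 − rank ∂_3 = (4 − 3) − 0 = 1, and there is no ∂_3, so H_2 = Z.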